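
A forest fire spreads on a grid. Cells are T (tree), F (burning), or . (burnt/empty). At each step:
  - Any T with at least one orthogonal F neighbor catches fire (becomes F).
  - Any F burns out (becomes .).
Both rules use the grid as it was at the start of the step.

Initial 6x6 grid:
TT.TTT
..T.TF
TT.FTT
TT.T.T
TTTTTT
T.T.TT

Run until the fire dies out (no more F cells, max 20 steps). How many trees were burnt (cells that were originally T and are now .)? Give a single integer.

Answer: 22

Derivation:
Step 1: +5 fires, +2 burnt (F count now 5)
Step 2: +3 fires, +5 burnt (F count now 3)
Step 3: +4 fires, +3 burnt (F count now 4)
Step 4: +4 fires, +4 burnt (F count now 4)
Step 5: +2 fires, +4 burnt (F count now 2)
Step 6: +3 fires, +2 burnt (F count now 3)
Step 7: +1 fires, +3 burnt (F count now 1)
Step 8: +0 fires, +1 burnt (F count now 0)
Fire out after step 8
Initially T: 25, now '.': 33
Total burnt (originally-T cells now '.'): 22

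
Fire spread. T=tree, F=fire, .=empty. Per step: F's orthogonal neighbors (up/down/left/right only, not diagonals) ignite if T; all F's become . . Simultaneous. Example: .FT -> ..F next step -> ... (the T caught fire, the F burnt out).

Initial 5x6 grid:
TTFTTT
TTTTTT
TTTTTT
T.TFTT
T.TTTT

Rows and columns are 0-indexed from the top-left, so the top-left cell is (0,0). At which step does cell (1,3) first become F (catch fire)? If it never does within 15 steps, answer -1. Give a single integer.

Step 1: cell (1,3)='T' (+7 fires, +2 burnt)
Step 2: cell (1,3)='F' (+9 fires, +7 burnt)
  -> target ignites at step 2
Step 3: cell (1,3)='.' (+6 fires, +9 burnt)
Step 4: cell (1,3)='.' (+2 fires, +6 burnt)
Step 5: cell (1,3)='.' (+1 fires, +2 burnt)
Step 6: cell (1,3)='.' (+1 fires, +1 burnt)
Step 7: cell (1,3)='.' (+0 fires, +1 burnt)
  fire out at step 7

2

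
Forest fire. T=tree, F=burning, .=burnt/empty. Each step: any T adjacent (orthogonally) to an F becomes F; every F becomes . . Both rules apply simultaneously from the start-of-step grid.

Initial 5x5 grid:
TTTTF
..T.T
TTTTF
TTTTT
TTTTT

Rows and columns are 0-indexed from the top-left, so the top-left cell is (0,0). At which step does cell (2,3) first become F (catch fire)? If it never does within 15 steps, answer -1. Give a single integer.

Step 1: cell (2,3)='F' (+4 fires, +2 burnt)
  -> target ignites at step 1
Step 2: cell (2,3)='.' (+4 fires, +4 burnt)
Step 3: cell (2,3)='.' (+5 fires, +4 burnt)
Step 4: cell (2,3)='.' (+4 fires, +5 burnt)
Step 5: cell (2,3)='.' (+2 fires, +4 burnt)
Step 6: cell (2,3)='.' (+1 fires, +2 burnt)
Step 7: cell (2,3)='.' (+0 fires, +1 burnt)
  fire out at step 7

1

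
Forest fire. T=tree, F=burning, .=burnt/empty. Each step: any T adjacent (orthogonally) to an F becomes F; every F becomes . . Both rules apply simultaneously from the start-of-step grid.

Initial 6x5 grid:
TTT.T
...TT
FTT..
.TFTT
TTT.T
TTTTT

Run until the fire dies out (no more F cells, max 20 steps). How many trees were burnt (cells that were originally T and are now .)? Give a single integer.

Step 1: +5 fires, +2 burnt (F count now 5)
Step 2: +3 fires, +5 burnt (F count now 3)
Step 3: +4 fires, +3 burnt (F count now 4)
Step 4: +2 fires, +4 burnt (F count now 2)
Step 5: +0 fires, +2 burnt (F count now 0)
Fire out after step 5
Initially T: 20, now '.': 24
Total burnt (originally-T cells now '.'): 14

Answer: 14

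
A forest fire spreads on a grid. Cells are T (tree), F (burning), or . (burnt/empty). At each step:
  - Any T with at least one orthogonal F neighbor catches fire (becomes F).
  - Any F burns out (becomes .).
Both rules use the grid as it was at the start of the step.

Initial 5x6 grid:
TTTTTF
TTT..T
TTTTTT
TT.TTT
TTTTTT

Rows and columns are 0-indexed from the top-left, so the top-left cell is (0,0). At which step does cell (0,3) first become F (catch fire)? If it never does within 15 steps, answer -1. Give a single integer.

Step 1: cell (0,3)='T' (+2 fires, +1 burnt)
Step 2: cell (0,3)='F' (+2 fires, +2 burnt)
  -> target ignites at step 2
Step 3: cell (0,3)='.' (+3 fires, +2 burnt)
Step 4: cell (0,3)='.' (+5 fires, +3 burnt)
Step 5: cell (0,3)='.' (+5 fires, +5 burnt)
Step 6: cell (0,3)='.' (+3 fires, +5 burnt)
Step 7: cell (0,3)='.' (+3 fires, +3 burnt)
Step 8: cell (0,3)='.' (+2 fires, +3 burnt)
Step 9: cell (0,3)='.' (+1 fires, +2 burnt)
Step 10: cell (0,3)='.' (+0 fires, +1 burnt)
  fire out at step 10

2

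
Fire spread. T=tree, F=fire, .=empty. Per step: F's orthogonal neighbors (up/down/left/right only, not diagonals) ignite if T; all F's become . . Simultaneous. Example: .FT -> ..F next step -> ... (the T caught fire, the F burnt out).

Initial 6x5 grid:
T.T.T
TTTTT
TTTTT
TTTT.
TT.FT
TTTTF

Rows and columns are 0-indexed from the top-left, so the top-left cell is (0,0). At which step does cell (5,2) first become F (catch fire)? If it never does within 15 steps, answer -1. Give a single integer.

Step 1: cell (5,2)='T' (+3 fires, +2 burnt)
Step 2: cell (5,2)='F' (+3 fires, +3 burnt)
  -> target ignites at step 2
Step 3: cell (5,2)='.' (+5 fires, +3 burnt)
Step 4: cell (5,2)='.' (+6 fires, +5 burnt)
Step 5: cell (5,2)='.' (+5 fires, +6 burnt)
Step 6: cell (5,2)='.' (+1 fires, +5 burnt)
Step 7: cell (5,2)='.' (+1 fires, +1 burnt)
Step 8: cell (5,2)='.' (+0 fires, +1 burnt)
  fire out at step 8

2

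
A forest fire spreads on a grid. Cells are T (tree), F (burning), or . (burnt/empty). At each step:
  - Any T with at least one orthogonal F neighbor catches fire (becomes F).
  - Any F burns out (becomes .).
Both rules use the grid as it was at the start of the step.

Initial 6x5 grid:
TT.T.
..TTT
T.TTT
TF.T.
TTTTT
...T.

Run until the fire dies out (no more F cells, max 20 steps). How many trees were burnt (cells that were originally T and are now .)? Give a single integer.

Answer: 16

Derivation:
Step 1: +2 fires, +1 burnt (F count now 2)
Step 2: +3 fires, +2 burnt (F count now 3)
Step 3: +1 fires, +3 burnt (F count now 1)
Step 4: +3 fires, +1 burnt (F count now 3)
Step 5: +1 fires, +3 burnt (F count now 1)
Step 6: +3 fires, +1 burnt (F count now 3)
Step 7: +3 fires, +3 burnt (F count now 3)
Step 8: +0 fires, +3 burnt (F count now 0)
Fire out after step 8
Initially T: 18, now '.': 28
Total burnt (originally-T cells now '.'): 16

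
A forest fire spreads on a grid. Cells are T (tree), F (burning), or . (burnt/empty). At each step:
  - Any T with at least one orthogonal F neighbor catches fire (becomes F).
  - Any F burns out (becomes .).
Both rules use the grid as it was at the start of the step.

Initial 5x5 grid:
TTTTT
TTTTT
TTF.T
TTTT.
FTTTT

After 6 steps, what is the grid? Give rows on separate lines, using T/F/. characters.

Step 1: 5 trees catch fire, 2 burn out
  TTTTT
  TTFTT
  TF..T
  FTFT.
  .FTTT
Step 2: 7 trees catch fire, 5 burn out
  TTFTT
  TF.FT
  F...T
  .F.F.
  ..FTT
Step 3: 5 trees catch fire, 7 burn out
  TF.FT
  F...F
  ....T
  .....
  ...FT
Step 4: 4 trees catch fire, 5 burn out
  F...F
  .....
  ....F
  .....
  ....F
Step 5: 0 trees catch fire, 4 burn out
  .....
  .....
  .....
  .....
  .....
Step 6: 0 trees catch fire, 0 burn out
  .....
  .....
  .....
  .....
  .....

.....
.....
.....
.....
.....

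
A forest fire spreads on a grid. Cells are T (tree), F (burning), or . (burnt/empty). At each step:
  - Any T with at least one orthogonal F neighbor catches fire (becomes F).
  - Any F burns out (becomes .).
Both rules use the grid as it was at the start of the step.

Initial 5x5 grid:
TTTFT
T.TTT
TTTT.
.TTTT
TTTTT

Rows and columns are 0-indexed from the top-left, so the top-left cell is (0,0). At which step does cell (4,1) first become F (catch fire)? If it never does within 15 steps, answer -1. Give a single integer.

Step 1: cell (4,1)='T' (+3 fires, +1 burnt)
Step 2: cell (4,1)='T' (+4 fires, +3 burnt)
Step 3: cell (4,1)='T' (+3 fires, +4 burnt)
Step 4: cell (4,1)='T' (+5 fires, +3 burnt)
Step 5: cell (4,1)='T' (+4 fires, +5 burnt)
Step 6: cell (4,1)='F' (+1 fires, +4 burnt)
  -> target ignites at step 6
Step 7: cell (4,1)='.' (+1 fires, +1 burnt)
Step 8: cell (4,1)='.' (+0 fires, +1 burnt)
  fire out at step 8

6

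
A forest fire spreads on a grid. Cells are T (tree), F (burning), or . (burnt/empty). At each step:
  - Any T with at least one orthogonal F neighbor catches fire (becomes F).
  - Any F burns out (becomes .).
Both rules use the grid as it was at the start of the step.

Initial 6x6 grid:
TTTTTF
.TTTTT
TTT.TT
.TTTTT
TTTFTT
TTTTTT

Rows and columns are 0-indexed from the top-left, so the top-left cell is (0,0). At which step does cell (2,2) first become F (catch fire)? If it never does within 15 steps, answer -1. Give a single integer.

Step 1: cell (2,2)='T' (+6 fires, +2 burnt)
Step 2: cell (2,2)='T' (+9 fires, +6 burnt)
Step 3: cell (2,2)='F' (+9 fires, +9 burnt)
  -> target ignites at step 3
Step 4: cell (2,2)='.' (+4 fires, +9 burnt)
Step 5: cell (2,2)='.' (+3 fires, +4 burnt)
Step 6: cell (2,2)='.' (+0 fires, +3 burnt)
  fire out at step 6

3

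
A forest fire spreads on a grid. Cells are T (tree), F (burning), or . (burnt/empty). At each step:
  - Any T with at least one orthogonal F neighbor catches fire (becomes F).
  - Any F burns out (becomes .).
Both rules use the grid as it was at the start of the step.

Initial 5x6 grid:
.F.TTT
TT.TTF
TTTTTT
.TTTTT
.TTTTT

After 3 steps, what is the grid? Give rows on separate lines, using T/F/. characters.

Step 1: 4 trees catch fire, 2 burn out
  ...TTF
  TF.TF.
  TTTTTF
  .TTTTT
  .TTTTT
Step 2: 6 trees catch fire, 4 burn out
  ...TF.
  F..F..
  TFTTF.
  .TTTTF
  .TTTTT
Step 3: 7 trees catch fire, 6 burn out
  ...F..
  ......
  F.FF..
  .FTTF.
  .TTTTF

...F..
......
F.FF..
.FTTF.
.TTTTF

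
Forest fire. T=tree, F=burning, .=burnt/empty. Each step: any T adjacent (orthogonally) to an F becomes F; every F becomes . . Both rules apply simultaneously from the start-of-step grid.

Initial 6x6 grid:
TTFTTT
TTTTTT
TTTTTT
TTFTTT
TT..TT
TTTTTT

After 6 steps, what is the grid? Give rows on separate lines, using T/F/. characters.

Step 1: 6 trees catch fire, 2 burn out
  TF.FTT
  TTFTTT
  TTFTTT
  TF.FTT
  TT..TT
  TTTTTT
Step 2: 9 trees catch fire, 6 burn out
  F...FT
  TF.FTT
  TF.FTT
  F...FT
  TF..TT
  TTTTTT
Step 3: 9 trees catch fire, 9 burn out
  .....F
  F...FT
  F...FT
  .....F
  F...FT
  TFTTTT
Step 4: 6 trees catch fire, 9 burn out
  ......
  .....F
  .....F
  ......
  .....F
  F.FTFT
Step 5: 2 trees catch fire, 6 burn out
  ......
  ......
  ......
  ......
  ......
  ...F.F
Step 6: 0 trees catch fire, 2 burn out
  ......
  ......
  ......
  ......
  ......
  ......

......
......
......
......
......
......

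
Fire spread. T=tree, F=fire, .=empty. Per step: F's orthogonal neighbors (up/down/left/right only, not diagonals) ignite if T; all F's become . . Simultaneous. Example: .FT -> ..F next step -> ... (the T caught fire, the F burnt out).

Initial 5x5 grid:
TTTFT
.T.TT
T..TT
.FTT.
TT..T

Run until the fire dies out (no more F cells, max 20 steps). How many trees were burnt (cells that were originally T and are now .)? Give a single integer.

Step 1: +5 fires, +2 burnt (F count now 5)
Step 2: +5 fires, +5 burnt (F count now 5)
Step 3: +3 fires, +5 burnt (F count now 3)
Step 4: +0 fires, +3 burnt (F count now 0)
Fire out after step 4
Initially T: 15, now '.': 23
Total burnt (originally-T cells now '.'): 13

Answer: 13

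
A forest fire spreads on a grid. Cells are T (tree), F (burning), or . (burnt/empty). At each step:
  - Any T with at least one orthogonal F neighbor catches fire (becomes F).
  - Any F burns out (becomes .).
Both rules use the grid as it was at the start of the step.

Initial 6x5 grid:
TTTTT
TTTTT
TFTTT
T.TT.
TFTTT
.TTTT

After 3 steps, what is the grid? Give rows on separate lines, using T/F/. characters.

Step 1: 6 trees catch fire, 2 burn out
  TTTTT
  TFTTT
  F.FTT
  T.TT.
  F.FTT
  .FTTT
Step 2: 8 trees catch fire, 6 burn out
  TFTTT
  F.FTT
  ...FT
  F.FT.
  ...FT
  ..FTT
Step 3: 7 trees catch fire, 8 burn out
  F.FTT
  ...FT
  ....F
  ...F.
  ....F
  ...FT

F.FTT
...FT
....F
...F.
....F
...FT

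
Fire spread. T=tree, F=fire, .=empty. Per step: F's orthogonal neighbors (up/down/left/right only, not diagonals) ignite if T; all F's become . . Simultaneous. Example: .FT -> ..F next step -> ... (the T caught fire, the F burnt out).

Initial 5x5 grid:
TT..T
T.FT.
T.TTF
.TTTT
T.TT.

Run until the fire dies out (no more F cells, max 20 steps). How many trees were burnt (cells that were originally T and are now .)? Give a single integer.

Step 1: +4 fires, +2 burnt (F count now 4)
Step 2: +2 fires, +4 burnt (F count now 2)
Step 3: +3 fires, +2 burnt (F count now 3)
Step 4: +0 fires, +3 burnt (F count now 0)
Fire out after step 4
Initially T: 15, now '.': 19
Total burnt (originally-T cells now '.'): 9

Answer: 9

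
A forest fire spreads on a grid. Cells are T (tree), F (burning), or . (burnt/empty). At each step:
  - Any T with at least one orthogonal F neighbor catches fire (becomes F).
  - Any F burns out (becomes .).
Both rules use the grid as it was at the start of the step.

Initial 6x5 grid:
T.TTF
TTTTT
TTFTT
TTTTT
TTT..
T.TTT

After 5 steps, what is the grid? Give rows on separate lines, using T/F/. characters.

Step 1: 6 trees catch fire, 2 burn out
  T.TF.
  TTFTF
  TF.FT
  TTFTT
  TTT..
  T.TTT
Step 2: 8 trees catch fire, 6 burn out
  T.F..
  TF.F.
  F...F
  TF.FT
  TTF..
  T.TTT
Step 3: 5 trees catch fire, 8 burn out
  T....
  F....
  .....
  F...F
  TF...
  T.FTT
Step 4: 3 trees catch fire, 5 burn out
  F....
  .....
  .....
  .....
  F....
  T..FT
Step 5: 2 trees catch fire, 3 burn out
  .....
  .....
  .....
  .....
  .....
  F...F

.....
.....
.....
.....
.....
F...F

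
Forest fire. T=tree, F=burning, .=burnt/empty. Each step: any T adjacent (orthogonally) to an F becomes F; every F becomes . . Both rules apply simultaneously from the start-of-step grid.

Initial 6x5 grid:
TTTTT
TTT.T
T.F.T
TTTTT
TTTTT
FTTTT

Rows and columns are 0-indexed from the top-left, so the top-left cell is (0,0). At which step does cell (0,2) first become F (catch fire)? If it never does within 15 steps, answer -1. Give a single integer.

Step 1: cell (0,2)='T' (+4 fires, +2 burnt)
Step 2: cell (0,2)='F' (+8 fires, +4 burnt)
  -> target ignites at step 2
Step 3: cell (0,2)='.' (+7 fires, +8 burnt)
Step 4: cell (0,2)='.' (+5 fires, +7 burnt)
Step 5: cell (0,2)='.' (+1 fires, +5 burnt)
Step 6: cell (0,2)='.' (+0 fires, +1 burnt)
  fire out at step 6

2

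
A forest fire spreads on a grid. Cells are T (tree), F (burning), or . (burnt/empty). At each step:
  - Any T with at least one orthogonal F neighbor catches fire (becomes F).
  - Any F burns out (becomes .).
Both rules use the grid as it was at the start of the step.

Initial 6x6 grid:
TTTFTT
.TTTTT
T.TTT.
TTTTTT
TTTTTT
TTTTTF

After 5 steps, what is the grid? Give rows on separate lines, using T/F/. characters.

Step 1: 5 trees catch fire, 2 burn out
  TTF.FT
  .TTFTT
  T.TTT.
  TTTTTT
  TTTTTF
  TTTTF.
Step 2: 8 trees catch fire, 5 burn out
  TF...F
  .TF.FT
  T.TFT.
  TTTTTF
  TTTTF.
  TTTF..
Step 3: 9 trees catch fire, 8 burn out
  F.....
  .F...F
  T.F.F.
  TTTFF.
  TTTF..
  TTF...
Step 4: 3 trees catch fire, 9 burn out
  ......
  ......
  T.....
  TTF...
  TTF...
  TF....
Step 5: 3 trees catch fire, 3 burn out
  ......
  ......
  T.....
  TF....
  TF....
  F.....

......
......
T.....
TF....
TF....
F.....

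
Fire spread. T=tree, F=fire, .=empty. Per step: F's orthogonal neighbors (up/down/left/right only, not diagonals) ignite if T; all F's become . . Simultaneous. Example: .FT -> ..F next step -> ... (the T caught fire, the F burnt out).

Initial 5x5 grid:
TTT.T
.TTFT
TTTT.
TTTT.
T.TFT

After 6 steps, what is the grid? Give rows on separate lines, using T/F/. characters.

Step 1: 6 trees catch fire, 2 burn out
  TTT.T
  .TF.F
  TTTF.
  TTTF.
  T.F.F
Step 2: 5 trees catch fire, 6 burn out
  TTF.F
  .F...
  TTF..
  TTF..
  T....
Step 3: 3 trees catch fire, 5 burn out
  TF...
  .....
  TF...
  TF...
  T....
Step 4: 3 trees catch fire, 3 burn out
  F....
  .....
  F....
  F....
  T....
Step 5: 1 trees catch fire, 3 burn out
  .....
  .....
  .....
  .....
  F....
Step 6: 0 trees catch fire, 1 burn out
  .....
  .....
  .....
  .....
  .....

.....
.....
.....
.....
.....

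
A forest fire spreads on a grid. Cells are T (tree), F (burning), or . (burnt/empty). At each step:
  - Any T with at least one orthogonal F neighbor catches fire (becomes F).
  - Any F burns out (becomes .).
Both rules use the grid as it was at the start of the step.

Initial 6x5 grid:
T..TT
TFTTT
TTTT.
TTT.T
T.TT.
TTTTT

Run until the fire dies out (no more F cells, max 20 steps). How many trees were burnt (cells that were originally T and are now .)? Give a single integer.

Step 1: +3 fires, +1 burnt (F count now 3)
Step 2: +5 fires, +3 burnt (F count now 5)
Step 3: +5 fires, +5 burnt (F count now 5)
Step 4: +3 fires, +5 burnt (F count now 3)
Step 5: +3 fires, +3 burnt (F count now 3)
Step 6: +2 fires, +3 burnt (F count now 2)
Step 7: +1 fires, +2 burnt (F count now 1)
Step 8: +0 fires, +1 burnt (F count now 0)
Fire out after step 8
Initially T: 23, now '.': 29
Total burnt (originally-T cells now '.'): 22

Answer: 22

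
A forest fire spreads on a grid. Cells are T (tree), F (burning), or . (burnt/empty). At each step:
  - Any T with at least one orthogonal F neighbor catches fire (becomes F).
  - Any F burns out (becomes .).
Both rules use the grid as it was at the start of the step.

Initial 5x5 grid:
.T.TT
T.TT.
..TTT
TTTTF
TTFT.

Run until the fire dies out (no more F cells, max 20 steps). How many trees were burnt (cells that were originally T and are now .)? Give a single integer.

Answer: 14

Derivation:
Step 1: +5 fires, +2 burnt (F count now 5)
Step 2: +4 fires, +5 burnt (F count now 4)
Step 3: +3 fires, +4 burnt (F count now 3)
Step 4: +1 fires, +3 burnt (F count now 1)
Step 5: +1 fires, +1 burnt (F count now 1)
Step 6: +0 fires, +1 burnt (F count now 0)
Fire out after step 6
Initially T: 16, now '.': 23
Total burnt (originally-T cells now '.'): 14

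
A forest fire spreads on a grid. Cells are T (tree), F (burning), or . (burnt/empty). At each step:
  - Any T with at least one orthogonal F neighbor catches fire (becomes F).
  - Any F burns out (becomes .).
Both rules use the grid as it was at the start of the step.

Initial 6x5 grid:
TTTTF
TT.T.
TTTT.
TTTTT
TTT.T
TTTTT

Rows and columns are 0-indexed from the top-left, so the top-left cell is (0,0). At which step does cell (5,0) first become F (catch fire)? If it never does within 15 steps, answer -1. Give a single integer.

Step 1: cell (5,0)='T' (+1 fires, +1 burnt)
Step 2: cell (5,0)='T' (+2 fires, +1 burnt)
Step 3: cell (5,0)='T' (+2 fires, +2 burnt)
Step 4: cell (5,0)='T' (+4 fires, +2 burnt)
Step 5: cell (5,0)='T' (+4 fires, +4 burnt)
Step 6: cell (5,0)='T' (+4 fires, +4 burnt)
Step 7: cell (5,0)='T' (+4 fires, +4 burnt)
Step 8: cell (5,0)='T' (+3 fires, +4 burnt)
Step 9: cell (5,0)='F' (+1 fires, +3 burnt)
  -> target ignites at step 9
Step 10: cell (5,0)='.' (+0 fires, +1 burnt)
  fire out at step 10

9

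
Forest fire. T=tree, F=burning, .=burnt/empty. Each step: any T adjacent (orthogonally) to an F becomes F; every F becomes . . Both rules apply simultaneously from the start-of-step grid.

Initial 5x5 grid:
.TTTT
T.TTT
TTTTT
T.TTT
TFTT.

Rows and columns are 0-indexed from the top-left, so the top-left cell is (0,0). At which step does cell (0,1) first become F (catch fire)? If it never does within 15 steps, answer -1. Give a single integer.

Step 1: cell (0,1)='T' (+2 fires, +1 burnt)
Step 2: cell (0,1)='T' (+3 fires, +2 burnt)
Step 3: cell (0,1)='T' (+3 fires, +3 burnt)
Step 4: cell (0,1)='T' (+5 fires, +3 burnt)
Step 5: cell (0,1)='T' (+3 fires, +5 burnt)
Step 6: cell (0,1)='F' (+3 fires, +3 burnt)
  -> target ignites at step 6
Step 7: cell (0,1)='.' (+1 fires, +3 burnt)
Step 8: cell (0,1)='.' (+0 fires, +1 burnt)
  fire out at step 8

6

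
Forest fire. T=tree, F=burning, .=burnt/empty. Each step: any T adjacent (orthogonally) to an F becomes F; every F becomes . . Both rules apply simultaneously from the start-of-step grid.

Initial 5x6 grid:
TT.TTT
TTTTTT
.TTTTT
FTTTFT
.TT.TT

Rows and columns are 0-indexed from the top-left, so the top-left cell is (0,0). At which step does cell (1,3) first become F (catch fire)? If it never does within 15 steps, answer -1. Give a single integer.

Step 1: cell (1,3)='T' (+5 fires, +2 burnt)
Step 2: cell (1,3)='T' (+7 fires, +5 burnt)
Step 3: cell (1,3)='F' (+6 fires, +7 burnt)
  -> target ignites at step 3
Step 4: cell (1,3)='.' (+5 fires, +6 burnt)
Step 5: cell (1,3)='.' (+1 fires, +5 burnt)
Step 6: cell (1,3)='.' (+0 fires, +1 burnt)
  fire out at step 6

3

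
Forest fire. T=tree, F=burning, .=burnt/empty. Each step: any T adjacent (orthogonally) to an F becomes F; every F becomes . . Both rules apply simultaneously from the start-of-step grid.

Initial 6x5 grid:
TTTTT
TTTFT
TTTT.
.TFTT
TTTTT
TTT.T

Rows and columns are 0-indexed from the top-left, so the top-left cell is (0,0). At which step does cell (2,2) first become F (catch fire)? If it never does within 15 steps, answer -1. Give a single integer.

Step 1: cell (2,2)='F' (+8 fires, +2 burnt)
  -> target ignites at step 1
Step 2: cell (2,2)='.' (+8 fires, +8 burnt)
Step 3: cell (2,2)='.' (+6 fires, +8 burnt)
Step 4: cell (2,2)='.' (+3 fires, +6 burnt)
Step 5: cell (2,2)='.' (+0 fires, +3 burnt)
  fire out at step 5

1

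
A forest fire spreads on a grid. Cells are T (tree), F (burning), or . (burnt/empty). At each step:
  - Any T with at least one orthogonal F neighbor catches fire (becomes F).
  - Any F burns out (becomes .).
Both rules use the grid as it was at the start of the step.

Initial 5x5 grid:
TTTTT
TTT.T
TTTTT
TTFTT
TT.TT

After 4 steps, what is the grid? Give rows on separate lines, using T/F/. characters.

Step 1: 3 trees catch fire, 1 burn out
  TTTTT
  TTT.T
  TTFTT
  TF.FT
  TT.TT
Step 2: 7 trees catch fire, 3 burn out
  TTTTT
  TTF.T
  TF.FT
  F...F
  TF.FT
Step 3: 6 trees catch fire, 7 burn out
  TTFTT
  TF..T
  F...F
  .....
  F...F
Step 4: 4 trees catch fire, 6 burn out
  TF.FT
  F...F
  .....
  .....
  .....

TF.FT
F...F
.....
.....
.....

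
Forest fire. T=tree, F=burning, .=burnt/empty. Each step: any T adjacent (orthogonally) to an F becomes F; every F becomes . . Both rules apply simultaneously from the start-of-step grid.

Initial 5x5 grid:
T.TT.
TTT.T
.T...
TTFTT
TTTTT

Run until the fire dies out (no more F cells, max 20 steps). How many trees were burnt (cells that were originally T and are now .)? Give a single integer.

Step 1: +3 fires, +1 burnt (F count now 3)
Step 2: +5 fires, +3 burnt (F count now 5)
Step 3: +3 fires, +5 burnt (F count now 3)
Step 4: +2 fires, +3 burnt (F count now 2)
Step 5: +2 fires, +2 burnt (F count now 2)
Step 6: +1 fires, +2 burnt (F count now 1)
Step 7: +0 fires, +1 burnt (F count now 0)
Fire out after step 7
Initially T: 17, now '.': 24
Total burnt (originally-T cells now '.'): 16

Answer: 16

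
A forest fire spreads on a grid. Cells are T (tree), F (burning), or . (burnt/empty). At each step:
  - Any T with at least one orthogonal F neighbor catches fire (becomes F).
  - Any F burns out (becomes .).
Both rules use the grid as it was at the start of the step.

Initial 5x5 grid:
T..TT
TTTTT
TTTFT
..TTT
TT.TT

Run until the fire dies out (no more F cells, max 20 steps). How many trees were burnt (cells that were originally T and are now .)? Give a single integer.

Step 1: +4 fires, +1 burnt (F count now 4)
Step 2: +7 fires, +4 burnt (F count now 7)
Step 3: +4 fires, +7 burnt (F count now 4)
Step 4: +1 fires, +4 burnt (F count now 1)
Step 5: +1 fires, +1 burnt (F count now 1)
Step 6: +0 fires, +1 burnt (F count now 0)
Fire out after step 6
Initially T: 19, now '.': 23
Total burnt (originally-T cells now '.'): 17

Answer: 17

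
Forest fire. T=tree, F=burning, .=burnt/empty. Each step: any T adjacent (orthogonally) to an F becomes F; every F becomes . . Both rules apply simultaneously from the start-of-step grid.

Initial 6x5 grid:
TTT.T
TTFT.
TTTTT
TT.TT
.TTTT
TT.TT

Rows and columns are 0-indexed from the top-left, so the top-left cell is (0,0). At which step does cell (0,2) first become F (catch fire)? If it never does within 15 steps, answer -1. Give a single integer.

Step 1: cell (0,2)='F' (+4 fires, +1 burnt)
  -> target ignites at step 1
Step 2: cell (0,2)='.' (+4 fires, +4 burnt)
Step 3: cell (0,2)='.' (+5 fires, +4 burnt)
Step 4: cell (0,2)='.' (+4 fires, +5 burnt)
Step 5: cell (0,2)='.' (+4 fires, +4 burnt)
Step 6: cell (0,2)='.' (+2 fires, +4 burnt)
Step 7: cell (0,2)='.' (+0 fires, +2 burnt)
  fire out at step 7

1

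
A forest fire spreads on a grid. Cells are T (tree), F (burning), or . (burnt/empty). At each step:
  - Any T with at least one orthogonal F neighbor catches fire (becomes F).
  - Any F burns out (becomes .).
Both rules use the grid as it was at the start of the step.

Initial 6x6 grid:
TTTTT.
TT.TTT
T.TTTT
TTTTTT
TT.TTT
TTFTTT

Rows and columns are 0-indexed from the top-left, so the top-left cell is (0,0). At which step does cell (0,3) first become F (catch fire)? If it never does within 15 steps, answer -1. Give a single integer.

Step 1: cell (0,3)='T' (+2 fires, +1 burnt)
Step 2: cell (0,3)='T' (+4 fires, +2 burnt)
Step 3: cell (0,3)='T' (+5 fires, +4 burnt)
Step 4: cell (0,3)='T' (+5 fires, +5 burnt)
Step 5: cell (0,3)='T' (+5 fires, +5 burnt)
Step 6: cell (0,3)='F' (+4 fires, +5 burnt)
  -> target ignites at step 6
Step 7: cell (0,3)='.' (+5 fires, +4 burnt)
Step 8: cell (0,3)='.' (+1 fires, +5 burnt)
Step 9: cell (0,3)='.' (+0 fires, +1 burnt)
  fire out at step 9

6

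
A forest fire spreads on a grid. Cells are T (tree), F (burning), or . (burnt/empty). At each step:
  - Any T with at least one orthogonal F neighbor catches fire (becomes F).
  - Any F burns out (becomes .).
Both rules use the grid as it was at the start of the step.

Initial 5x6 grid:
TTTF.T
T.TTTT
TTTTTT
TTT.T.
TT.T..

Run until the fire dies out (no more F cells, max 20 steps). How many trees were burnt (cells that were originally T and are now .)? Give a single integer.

Answer: 21

Derivation:
Step 1: +2 fires, +1 burnt (F count now 2)
Step 2: +4 fires, +2 burnt (F count now 4)
Step 3: +4 fires, +4 burnt (F count now 4)
Step 4: +6 fires, +4 burnt (F count now 6)
Step 5: +2 fires, +6 burnt (F count now 2)
Step 6: +2 fires, +2 burnt (F count now 2)
Step 7: +1 fires, +2 burnt (F count now 1)
Step 8: +0 fires, +1 burnt (F count now 0)
Fire out after step 8
Initially T: 22, now '.': 29
Total burnt (originally-T cells now '.'): 21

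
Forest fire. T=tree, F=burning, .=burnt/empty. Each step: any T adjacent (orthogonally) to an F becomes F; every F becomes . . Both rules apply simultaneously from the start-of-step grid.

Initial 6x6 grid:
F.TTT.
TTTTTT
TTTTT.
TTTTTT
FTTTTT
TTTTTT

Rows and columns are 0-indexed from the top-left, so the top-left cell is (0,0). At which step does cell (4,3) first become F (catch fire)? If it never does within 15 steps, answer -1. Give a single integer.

Step 1: cell (4,3)='T' (+4 fires, +2 burnt)
Step 2: cell (4,3)='T' (+5 fires, +4 burnt)
Step 3: cell (4,3)='F' (+5 fires, +5 burnt)
  -> target ignites at step 3
Step 4: cell (4,3)='.' (+6 fires, +5 burnt)
Step 5: cell (4,3)='.' (+6 fires, +6 burnt)
Step 6: cell (4,3)='.' (+5 fires, +6 burnt)
Step 7: cell (4,3)='.' (+0 fires, +5 burnt)
  fire out at step 7

3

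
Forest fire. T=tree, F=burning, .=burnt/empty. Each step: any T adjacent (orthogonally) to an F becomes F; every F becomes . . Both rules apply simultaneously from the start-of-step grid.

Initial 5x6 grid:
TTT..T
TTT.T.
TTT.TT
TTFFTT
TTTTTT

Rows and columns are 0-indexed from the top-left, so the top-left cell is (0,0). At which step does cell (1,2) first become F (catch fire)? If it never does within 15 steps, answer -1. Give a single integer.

Step 1: cell (1,2)='T' (+5 fires, +2 burnt)
Step 2: cell (1,2)='F' (+7 fires, +5 burnt)
  -> target ignites at step 2
Step 3: cell (1,2)='.' (+7 fires, +7 burnt)
Step 4: cell (1,2)='.' (+2 fires, +7 burnt)
Step 5: cell (1,2)='.' (+1 fires, +2 burnt)
Step 6: cell (1,2)='.' (+0 fires, +1 burnt)
  fire out at step 6

2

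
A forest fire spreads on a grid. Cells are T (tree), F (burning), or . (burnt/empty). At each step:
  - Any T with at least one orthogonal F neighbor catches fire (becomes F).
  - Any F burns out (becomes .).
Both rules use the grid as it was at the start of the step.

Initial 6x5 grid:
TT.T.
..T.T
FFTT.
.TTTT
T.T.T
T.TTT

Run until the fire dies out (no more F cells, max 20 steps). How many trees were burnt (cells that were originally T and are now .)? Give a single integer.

Answer: 12

Derivation:
Step 1: +2 fires, +2 burnt (F count now 2)
Step 2: +3 fires, +2 burnt (F count now 3)
Step 3: +2 fires, +3 burnt (F count now 2)
Step 4: +2 fires, +2 burnt (F count now 2)
Step 5: +2 fires, +2 burnt (F count now 2)
Step 6: +1 fires, +2 burnt (F count now 1)
Step 7: +0 fires, +1 burnt (F count now 0)
Fire out after step 7
Initially T: 18, now '.': 24
Total burnt (originally-T cells now '.'): 12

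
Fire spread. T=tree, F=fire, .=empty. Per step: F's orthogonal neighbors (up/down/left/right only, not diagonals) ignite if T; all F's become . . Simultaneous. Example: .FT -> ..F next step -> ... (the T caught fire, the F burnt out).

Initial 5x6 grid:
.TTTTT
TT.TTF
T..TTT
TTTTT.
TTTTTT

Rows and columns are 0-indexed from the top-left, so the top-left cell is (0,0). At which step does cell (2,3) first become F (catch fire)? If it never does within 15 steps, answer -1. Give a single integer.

Step 1: cell (2,3)='T' (+3 fires, +1 burnt)
Step 2: cell (2,3)='T' (+3 fires, +3 burnt)
Step 3: cell (2,3)='F' (+3 fires, +3 burnt)
  -> target ignites at step 3
Step 4: cell (2,3)='.' (+3 fires, +3 burnt)
Step 5: cell (2,3)='.' (+4 fires, +3 burnt)
Step 6: cell (2,3)='.' (+3 fires, +4 burnt)
Step 7: cell (2,3)='.' (+3 fires, +3 burnt)
Step 8: cell (2,3)='.' (+2 fires, +3 burnt)
Step 9: cell (2,3)='.' (+0 fires, +2 burnt)
  fire out at step 9

3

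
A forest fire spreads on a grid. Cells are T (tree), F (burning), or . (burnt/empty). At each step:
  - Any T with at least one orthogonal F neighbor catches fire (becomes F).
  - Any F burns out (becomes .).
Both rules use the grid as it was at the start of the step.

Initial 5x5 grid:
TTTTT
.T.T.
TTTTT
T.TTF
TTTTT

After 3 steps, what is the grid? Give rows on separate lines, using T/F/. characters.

Step 1: 3 trees catch fire, 1 burn out
  TTTTT
  .T.T.
  TTTTF
  T.TF.
  TTTTF
Step 2: 3 trees catch fire, 3 burn out
  TTTTT
  .T.T.
  TTTF.
  T.F..
  TTTF.
Step 3: 3 trees catch fire, 3 burn out
  TTTTT
  .T.F.
  TTF..
  T....
  TTF..

TTTTT
.T.F.
TTF..
T....
TTF..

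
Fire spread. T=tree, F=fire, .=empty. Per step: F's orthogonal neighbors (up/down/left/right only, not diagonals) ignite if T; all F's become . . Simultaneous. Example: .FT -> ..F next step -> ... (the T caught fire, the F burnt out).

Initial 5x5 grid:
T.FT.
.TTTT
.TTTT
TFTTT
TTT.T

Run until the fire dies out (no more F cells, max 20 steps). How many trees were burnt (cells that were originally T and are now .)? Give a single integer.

Answer: 17

Derivation:
Step 1: +6 fires, +2 burnt (F count now 6)
Step 2: +6 fires, +6 burnt (F count now 6)
Step 3: +3 fires, +6 burnt (F count now 3)
Step 4: +2 fires, +3 burnt (F count now 2)
Step 5: +0 fires, +2 burnt (F count now 0)
Fire out after step 5
Initially T: 18, now '.': 24
Total burnt (originally-T cells now '.'): 17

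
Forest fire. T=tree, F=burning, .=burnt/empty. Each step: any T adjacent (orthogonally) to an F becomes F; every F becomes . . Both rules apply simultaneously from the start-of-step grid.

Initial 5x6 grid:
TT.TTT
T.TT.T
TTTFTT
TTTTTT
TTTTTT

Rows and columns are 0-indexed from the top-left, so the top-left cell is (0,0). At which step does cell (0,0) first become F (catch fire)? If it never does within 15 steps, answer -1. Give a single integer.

Step 1: cell (0,0)='T' (+4 fires, +1 burnt)
Step 2: cell (0,0)='T' (+7 fires, +4 burnt)
Step 3: cell (0,0)='T' (+7 fires, +7 burnt)
Step 4: cell (0,0)='T' (+5 fires, +7 burnt)
Step 5: cell (0,0)='F' (+2 fires, +5 burnt)
  -> target ignites at step 5
Step 6: cell (0,0)='.' (+1 fires, +2 burnt)
Step 7: cell (0,0)='.' (+0 fires, +1 burnt)
  fire out at step 7

5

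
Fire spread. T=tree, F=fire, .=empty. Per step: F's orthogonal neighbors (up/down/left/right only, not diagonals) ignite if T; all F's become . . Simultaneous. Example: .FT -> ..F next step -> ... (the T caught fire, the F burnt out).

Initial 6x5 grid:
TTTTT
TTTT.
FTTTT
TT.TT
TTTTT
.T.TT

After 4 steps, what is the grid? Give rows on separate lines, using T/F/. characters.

Step 1: 3 trees catch fire, 1 burn out
  TTTTT
  FTTT.
  .FTTT
  FT.TT
  TTTTT
  .T.TT
Step 2: 5 trees catch fire, 3 burn out
  FTTTT
  .FTT.
  ..FTT
  .F.TT
  FTTTT
  .T.TT
Step 3: 4 trees catch fire, 5 burn out
  .FTTT
  ..FT.
  ...FT
  ...TT
  .FTTT
  .T.TT
Step 4: 6 trees catch fire, 4 burn out
  ..FTT
  ...F.
  ....F
  ...FT
  ..FTT
  .F.TT

..FTT
...F.
....F
...FT
..FTT
.F.TT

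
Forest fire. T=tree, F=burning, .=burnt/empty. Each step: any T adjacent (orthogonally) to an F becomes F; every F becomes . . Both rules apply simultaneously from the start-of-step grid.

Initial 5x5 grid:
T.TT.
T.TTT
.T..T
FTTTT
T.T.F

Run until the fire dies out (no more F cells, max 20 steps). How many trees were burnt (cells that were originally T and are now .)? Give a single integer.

Answer: 13

Derivation:
Step 1: +3 fires, +2 burnt (F count now 3)
Step 2: +4 fires, +3 burnt (F count now 4)
Step 3: +2 fires, +4 burnt (F count now 2)
Step 4: +1 fires, +2 burnt (F count now 1)
Step 5: +2 fires, +1 burnt (F count now 2)
Step 6: +1 fires, +2 burnt (F count now 1)
Step 7: +0 fires, +1 burnt (F count now 0)
Fire out after step 7
Initially T: 15, now '.': 23
Total burnt (originally-T cells now '.'): 13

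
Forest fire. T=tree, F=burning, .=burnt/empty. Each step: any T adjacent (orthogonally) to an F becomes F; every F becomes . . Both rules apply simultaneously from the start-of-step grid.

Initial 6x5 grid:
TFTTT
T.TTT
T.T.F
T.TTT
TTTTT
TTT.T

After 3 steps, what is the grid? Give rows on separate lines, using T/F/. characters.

Step 1: 4 trees catch fire, 2 burn out
  F.FTT
  T.TTF
  T.T..
  T.TTF
  TTTTT
  TTT.T
Step 2: 7 trees catch fire, 4 burn out
  ...FF
  F.FF.
  T.T..
  T.TF.
  TTTTF
  TTT.T
Step 3: 5 trees catch fire, 7 burn out
  .....
  .....
  F.F..
  T.F..
  TTTF.
  TTT.F

.....
.....
F.F..
T.F..
TTTF.
TTT.F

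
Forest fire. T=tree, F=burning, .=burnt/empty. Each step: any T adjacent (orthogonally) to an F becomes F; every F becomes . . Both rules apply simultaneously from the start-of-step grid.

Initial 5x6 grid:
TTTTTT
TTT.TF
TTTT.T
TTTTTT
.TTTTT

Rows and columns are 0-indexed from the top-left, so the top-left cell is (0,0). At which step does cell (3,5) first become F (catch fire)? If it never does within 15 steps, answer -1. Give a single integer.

Step 1: cell (3,5)='T' (+3 fires, +1 burnt)
Step 2: cell (3,5)='F' (+2 fires, +3 burnt)
  -> target ignites at step 2
Step 3: cell (3,5)='.' (+3 fires, +2 burnt)
Step 4: cell (3,5)='.' (+3 fires, +3 burnt)
Step 5: cell (3,5)='.' (+5 fires, +3 burnt)
Step 6: cell (3,5)='.' (+5 fires, +5 burnt)
Step 7: cell (3,5)='.' (+4 fires, +5 burnt)
Step 8: cell (3,5)='.' (+1 fires, +4 burnt)
Step 9: cell (3,5)='.' (+0 fires, +1 burnt)
  fire out at step 9

2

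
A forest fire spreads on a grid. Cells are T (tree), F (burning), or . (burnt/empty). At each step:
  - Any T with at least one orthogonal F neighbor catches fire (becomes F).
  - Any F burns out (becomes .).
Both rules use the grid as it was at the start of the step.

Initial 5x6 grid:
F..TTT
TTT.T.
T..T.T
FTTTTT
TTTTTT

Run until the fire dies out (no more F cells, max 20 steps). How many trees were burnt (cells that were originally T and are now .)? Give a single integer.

Step 1: +4 fires, +2 burnt (F count now 4)
Step 2: +3 fires, +4 burnt (F count now 3)
Step 3: +3 fires, +3 burnt (F count now 3)
Step 4: +3 fires, +3 burnt (F count now 3)
Step 5: +2 fires, +3 burnt (F count now 2)
Step 6: +2 fires, +2 burnt (F count now 2)
Step 7: +0 fires, +2 burnt (F count now 0)
Fire out after step 7
Initially T: 21, now '.': 26
Total burnt (originally-T cells now '.'): 17

Answer: 17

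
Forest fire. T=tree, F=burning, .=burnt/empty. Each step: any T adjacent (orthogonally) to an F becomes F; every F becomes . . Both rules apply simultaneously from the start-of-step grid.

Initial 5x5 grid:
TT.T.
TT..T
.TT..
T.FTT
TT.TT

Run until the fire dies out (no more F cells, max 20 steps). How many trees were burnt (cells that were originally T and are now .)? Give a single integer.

Step 1: +2 fires, +1 burnt (F count now 2)
Step 2: +3 fires, +2 burnt (F count now 3)
Step 3: +2 fires, +3 burnt (F count now 2)
Step 4: +2 fires, +2 burnt (F count now 2)
Step 5: +1 fires, +2 burnt (F count now 1)
Step 6: +0 fires, +1 burnt (F count now 0)
Fire out after step 6
Initially T: 15, now '.': 20
Total burnt (originally-T cells now '.'): 10

Answer: 10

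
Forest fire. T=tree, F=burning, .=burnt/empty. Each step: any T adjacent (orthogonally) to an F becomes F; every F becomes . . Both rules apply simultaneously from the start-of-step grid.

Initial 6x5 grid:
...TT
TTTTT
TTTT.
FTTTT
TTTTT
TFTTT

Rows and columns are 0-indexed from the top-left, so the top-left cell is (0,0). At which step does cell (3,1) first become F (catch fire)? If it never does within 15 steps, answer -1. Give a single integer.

Step 1: cell (3,1)='F' (+6 fires, +2 burnt)
  -> target ignites at step 1
Step 2: cell (3,1)='.' (+5 fires, +6 burnt)
Step 3: cell (3,1)='.' (+5 fires, +5 burnt)
Step 4: cell (3,1)='.' (+4 fires, +5 burnt)
Step 5: cell (3,1)='.' (+1 fires, +4 burnt)
Step 6: cell (3,1)='.' (+2 fires, +1 burnt)
Step 7: cell (3,1)='.' (+1 fires, +2 burnt)
Step 8: cell (3,1)='.' (+0 fires, +1 burnt)
  fire out at step 8

1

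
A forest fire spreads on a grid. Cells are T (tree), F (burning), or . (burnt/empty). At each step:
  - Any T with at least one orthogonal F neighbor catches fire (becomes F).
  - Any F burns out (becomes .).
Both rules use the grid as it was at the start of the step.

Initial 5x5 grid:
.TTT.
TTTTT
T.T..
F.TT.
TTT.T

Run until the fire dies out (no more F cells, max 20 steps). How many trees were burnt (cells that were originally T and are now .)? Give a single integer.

Step 1: +2 fires, +1 burnt (F count now 2)
Step 2: +2 fires, +2 burnt (F count now 2)
Step 3: +2 fires, +2 burnt (F count now 2)
Step 4: +3 fires, +2 burnt (F count now 3)
Step 5: +4 fires, +3 burnt (F count now 4)
Step 6: +2 fires, +4 burnt (F count now 2)
Step 7: +0 fires, +2 burnt (F count now 0)
Fire out after step 7
Initially T: 16, now '.': 24
Total burnt (originally-T cells now '.'): 15

Answer: 15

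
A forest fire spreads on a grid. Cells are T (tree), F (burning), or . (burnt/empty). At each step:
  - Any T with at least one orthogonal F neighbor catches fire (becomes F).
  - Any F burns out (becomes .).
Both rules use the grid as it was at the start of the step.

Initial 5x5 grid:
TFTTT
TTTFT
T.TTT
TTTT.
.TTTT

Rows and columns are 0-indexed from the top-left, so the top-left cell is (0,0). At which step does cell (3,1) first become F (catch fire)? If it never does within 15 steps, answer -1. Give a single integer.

Step 1: cell (3,1)='T' (+7 fires, +2 burnt)
Step 2: cell (3,1)='T' (+5 fires, +7 burnt)
Step 3: cell (3,1)='T' (+3 fires, +5 burnt)
Step 4: cell (3,1)='F' (+4 fires, +3 burnt)
  -> target ignites at step 4
Step 5: cell (3,1)='.' (+1 fires, +4 burnt)
Step 6: cell (3,1)='.' (+0 fires, +1 burnt)
  fire out at step 6

4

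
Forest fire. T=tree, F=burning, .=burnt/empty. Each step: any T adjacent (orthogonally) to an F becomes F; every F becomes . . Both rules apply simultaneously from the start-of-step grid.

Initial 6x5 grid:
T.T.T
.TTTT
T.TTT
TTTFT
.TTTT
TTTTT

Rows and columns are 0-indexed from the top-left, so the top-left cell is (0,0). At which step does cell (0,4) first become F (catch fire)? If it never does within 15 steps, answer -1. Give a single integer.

Step 1: cell (0,4)='T' (+4 fires, +1 burnt)
Step 2: cell (0,4)='T' (+7 fires, +4 burnt)
Step 3: cell (0,4)='T' (+6 fires, +7 burnt)
Step 4: cell (0,4)='F' (+5 fires, +6 burnt)
  -> target ignites at step 4
Step 5: cell (0,4)='.' (+1 fires, +5 burnt)
Step 6: cell (0,4)='.' (+0 fires, +1 burnt)
  fire out at step 6

4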